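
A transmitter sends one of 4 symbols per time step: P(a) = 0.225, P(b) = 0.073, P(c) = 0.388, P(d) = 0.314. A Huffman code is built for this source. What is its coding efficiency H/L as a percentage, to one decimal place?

Entropy H = −Σ p log₂ p ≈ 1.8145 bits.
Huffman merges: 73/1000+9/40→149/500; 149/500+157/500→153/250; 97/250+153/250→1. L = 191/100 ≈ 1.9100.
Efficiency = H/L = 1.8145/1.9100 = 95.0%.

95.0%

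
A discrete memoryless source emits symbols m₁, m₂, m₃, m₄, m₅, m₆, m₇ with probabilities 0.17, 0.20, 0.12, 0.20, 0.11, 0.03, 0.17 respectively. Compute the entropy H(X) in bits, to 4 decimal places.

2.6671 bits

H = −Σ pᵢ log₂ pᵢ.
−0.17·log₂(0.17) = 0.4346
−0.20·log₂(0.20) = 0.4644
−0.12·log₂(0.12) = 0.3671
−0.20·log₂(0.20) = 0.4644
−0.11·log₂(0.11) = 0.3503
−0.03·log₂(0.03) = 0.1518
−0.17·log₂(0.17) = 0.4346
Sum ≈ 2.6671 → 2.6671 bits.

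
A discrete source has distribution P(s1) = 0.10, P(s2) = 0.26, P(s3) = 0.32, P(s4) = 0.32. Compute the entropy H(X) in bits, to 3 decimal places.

1.890 bits

H = −Σ pᵢ log₂ pᵢ.
−0.10·log₂(0.10) = 0.3322
−0.26·log₂(0.26) = 0.5053
−0.32·log₂(0.32) = 0.5260
−0.32·log₂(0.32) = 0.5260
Sum ≈ 1.8895 → 1.890 bits.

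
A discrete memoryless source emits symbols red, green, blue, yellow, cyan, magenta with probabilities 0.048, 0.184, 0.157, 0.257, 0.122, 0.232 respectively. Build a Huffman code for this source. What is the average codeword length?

Repeatedly combine the two least-probable nodes; the expected code length is the sum of the merged weights.
merge 6/125 + 61/500 → 17/100
merge 157/1000 + 17/100 → 327/1000
merge 23/125 + 29/125 → 52/125
merge 257/1000 + 327/1000 → 73/125
merge 52/125 + 73/125 → 1
L = 17/100 + 327/1000 + 52/125 + 73/125 + 1 = 2497/1000 = 2.497 bits/symbol.

2.497 bits/symbol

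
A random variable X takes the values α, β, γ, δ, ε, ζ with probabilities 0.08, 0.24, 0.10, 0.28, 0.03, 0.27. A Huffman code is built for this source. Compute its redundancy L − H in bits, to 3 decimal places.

Entropy H = −Σ p log₂ p ≈ 2.2938 bits.
Huffman merges: 3/100+2/25→11/100; 1/10+11/100→21/100; 21/100+6/25→9/20; 27/100+7/25→11/20; 9/20+11/20→1. L = 58/25 ≈ 2.3200.
L − H = 2.3200 − 2.2938 = 0.026 bits.

0.026 bits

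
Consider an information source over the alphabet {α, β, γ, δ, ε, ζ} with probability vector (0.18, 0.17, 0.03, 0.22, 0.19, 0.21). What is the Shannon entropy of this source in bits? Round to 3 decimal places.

H = −Σ pᵢ log₂ pᵢ.
−0.18·log₂(0.18) = 0.4453
−0.17·log₂(0.17) = 0.4346
−0.03·log₂(0.03) = 0.1518
−0.22·log₂(0.22) = 0.4806
−0.19·log₂(0.19) = 0.4552
−0.21·log₂(0.21) = 0.4728
Sum ≈ 2.4403 → 2.440 bits.

2.440 bits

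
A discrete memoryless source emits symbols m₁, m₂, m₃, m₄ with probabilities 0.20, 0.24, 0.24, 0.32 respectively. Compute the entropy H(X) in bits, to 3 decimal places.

1.979 bits

H = −Σ pᵢ log₂ pᵢ.
−0.20·log₂(0.20) = 0.4644
−0.24·log₂(0.24) = 0.4941
−0.24·log₂(0.24) = 0.4941
−0.32·log₂(0.32) = 0.5260
Sum ≈ 1.9787 → 1.979 bits.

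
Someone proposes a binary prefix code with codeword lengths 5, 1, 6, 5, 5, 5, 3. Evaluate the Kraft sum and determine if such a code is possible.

0.765625; yes

With common denominator 2^6 = 64: Σ 2^(−ℓᵢ) = 2/64 + 32/64 + 1/64 + 2/64 + 2/64 + 2/64 + 8/64 = 49/64 = 0.765625.
Kraft's inequality requires Σ ≤ 1; here Σ = 0.765625 ≤ 1, so such a prefix code exists.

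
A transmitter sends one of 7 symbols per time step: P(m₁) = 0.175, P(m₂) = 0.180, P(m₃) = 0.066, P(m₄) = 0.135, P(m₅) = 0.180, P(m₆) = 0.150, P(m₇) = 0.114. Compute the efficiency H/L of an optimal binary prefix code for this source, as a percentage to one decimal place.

97.4%

Entropy H = −Σ p log₂ p ≈ 2.7472 bits.
Huffman merges: 33/500+57/500→9/50; 27/200+3/20→57/200; 7/40+9/50→71/200; 9/50+9/50→9/25; 57/200+71/200→16/25; 9/25+16/25→1. L = 141/50 ≈ 2.8200.
Efficiency = H/L = 2.7472/2.8200 = 97.4%.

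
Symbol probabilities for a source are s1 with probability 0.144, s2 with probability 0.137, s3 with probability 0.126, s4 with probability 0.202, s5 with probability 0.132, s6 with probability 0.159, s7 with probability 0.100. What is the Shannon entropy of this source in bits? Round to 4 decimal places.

H = −Σ pᵢ log₂ pᵢ.
−0.144·log₂(0.144) = 0.4026
−0.137·log₂(0.137) = 0.3929
−0.126·log₂(0.126) = 0.3766
−0.202·log₂(0.202) = 0.4661
−0.132·log₂(0.132) = 0.3856
−0.159·log₂(0.159) = 0.4218
−0.100·log₂(0.100) = 0.3322
Sum ≈ 2.7778 → 2.7778 bits.

2.7778 bits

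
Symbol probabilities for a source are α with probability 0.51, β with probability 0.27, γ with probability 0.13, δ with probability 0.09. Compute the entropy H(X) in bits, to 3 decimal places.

1.701 bits

H = −Σ pᵢ log₂ pᵢ.
−0.51·log₂(0.51) = 0.4954
−0.27·log₂(0.27) = 0.5100
−0.13·log₂(0.13) = 0.3826
−0.09·log₂(0.09) = 0.3127
Sum ≈ 1.7007 → 1.701 bits.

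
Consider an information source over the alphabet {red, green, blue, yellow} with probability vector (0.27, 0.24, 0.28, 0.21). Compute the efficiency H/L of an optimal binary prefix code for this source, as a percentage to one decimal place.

Entropy H = −Σ p log₂ p ≈ 1.9912 bits.
Huffman merges: 21/100+6/25→9/20; 27/100+7/25→11/20; 9/20+11/20→1. L = 2 ≈ 2.0000.
Efficiency = H/L = 1.9912/2.0000 = 99.6%.

99.6%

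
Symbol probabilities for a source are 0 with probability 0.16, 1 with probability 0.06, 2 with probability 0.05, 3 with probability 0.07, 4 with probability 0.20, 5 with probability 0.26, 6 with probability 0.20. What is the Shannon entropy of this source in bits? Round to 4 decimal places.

2.5853 bits

H = −Σ pᵢ log₂ pᵢ.
−0.16·log₂(0.16) = 0.4230
−0.06·log₂(0.06) = 0.2435
−0.05·log₂(0.05) = 0.2161
−0.07·log₂(0.07) = 0.2686
−0.20·log₂(0.20) = 0.4644
−0.26·log₂(0.26) = 0.5053
−0.20·log₂(0.20) = 0.4644
Sum ≈ 2.5853 → 2.5853 bits.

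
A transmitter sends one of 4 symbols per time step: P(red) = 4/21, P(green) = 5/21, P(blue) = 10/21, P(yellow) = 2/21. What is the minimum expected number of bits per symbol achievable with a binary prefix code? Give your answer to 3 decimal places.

1.810 bits/symbol

Repeatedly combine the two least-probable nodes; the expected code length is the sum of the merged weights.
merge 2/21 + 4/21 → 2/7
merge 5/21 + 2/7 → 11/21
merge 10/21 + 11/21 → 1
L = 2/7 + 11/21 + 1 = 38/21 ≈ 1.810 bits/symbol.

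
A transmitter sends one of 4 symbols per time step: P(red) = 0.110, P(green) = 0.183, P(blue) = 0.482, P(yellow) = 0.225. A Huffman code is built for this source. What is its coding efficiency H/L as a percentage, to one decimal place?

Entropy H = −Σ p log₂ p ≈ 1.7903 bits.
Huffman merges: 11/100+183/1000→293/1000; 9/40+293/1000→259/500; 241/500+259/500→1. L = 1811/1000 ≈ 1.8110.
Efficiency = H/L = 1.7903/1.8110 = 98.9%.

98.9%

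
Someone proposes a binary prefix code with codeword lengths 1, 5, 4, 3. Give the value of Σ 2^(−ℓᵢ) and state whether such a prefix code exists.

With common denominator 2^5 = 32: Σ 2^(−ℓᵢ) = 16/32 + 1/32 + 2/32 + 4/32 = 23/32 = 0.71875.
Kraft's inequality requires Σ ≤ 1; here Σ = 0.71875 ≤ 1, so such a prefix code exists.

0.71875; yes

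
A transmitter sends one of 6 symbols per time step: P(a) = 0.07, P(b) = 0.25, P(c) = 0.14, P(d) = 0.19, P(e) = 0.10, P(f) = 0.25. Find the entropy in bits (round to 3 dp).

H = −Σ pᵢ log₂ pᵢ.
−0.07·log₂(0.07) = 0.2686
−0.25·log₂(0.25) = 0.5000
−0.14·log₂(0.14) = 0.3971
−0.19·log₂(0.19) = 0.4552
−0.10·log₂(0.10) = 0.3322
−0.25·log₂(0.25) = 0.5000
Sum ≈ 2.4531 → 2.453 bits.

2.453 bits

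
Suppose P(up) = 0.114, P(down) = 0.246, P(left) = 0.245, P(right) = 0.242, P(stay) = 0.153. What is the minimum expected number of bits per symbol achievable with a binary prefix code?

2.267 bits/symbol

Repeatedly combine the two least-probable nodes; the expected code length is the sum of the merged weights.
merge 57/500 + 153/1000 → 267/1000
merge 121/500 + 49/200 → 487/1000
merge 123/500 + 267/1000 → 513/1000
merge 487/1000 + 513/1000 → 1
L = 267/1000 + 487/1000 + 513/1000 + 1 = 2267/1000 = 2.267 bits/symbol.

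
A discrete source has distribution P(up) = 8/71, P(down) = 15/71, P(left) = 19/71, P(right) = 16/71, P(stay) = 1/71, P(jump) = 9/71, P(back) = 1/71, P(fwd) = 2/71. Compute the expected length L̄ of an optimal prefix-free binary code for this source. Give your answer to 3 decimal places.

Repeatedly combine the two least-probable nodes; the expected code length is the sum of the merged weights.
merge 1/71 + 1/71 → 2/71
merge 2/71 + 2/71 → 4/71
merge 4/71 + 8/71 → 12/71
merge 9/71 + 12/71 → 21/71
merge 15/71 + 16/71 → 31/71
merge 19/71 + 21/71 → 40/71
merge 31/71 + 40/71 → 1
L = 2/71 + 4/71 + 12/71 + 21/71 + 31/71 + 40/71 + 1 = 181/71 ≈ 2.549 bits/symbol.

2.549 bits/symbol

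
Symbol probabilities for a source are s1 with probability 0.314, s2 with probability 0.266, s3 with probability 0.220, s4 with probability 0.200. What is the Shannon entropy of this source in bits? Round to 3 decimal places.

1.978 bits

H = −Σ pᵢ log₂ pᵢ.
−0.314·log₂(0.314) = 0.5247
−0.266·log₂(0.266) = 0.5082
−0.220·log₂(0.220) = 0.4806
−0.200·log₂(0.200) = 0.4644
Sum ≈ 1.9779 → 1.978 bits.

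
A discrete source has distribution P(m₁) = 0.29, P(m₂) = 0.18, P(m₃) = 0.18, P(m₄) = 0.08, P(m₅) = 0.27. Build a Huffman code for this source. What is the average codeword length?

2.26 bits/symbol

Repeatedly combine the two least-probable nodes; the expected code length is the sum of the merged weights.
merge 2/25 + 9/50 → 13/50
merge 9/50 + 13/50 → 11/25
merge 27/100 + 29/100 → 14/25
merge 11/25 + 14/25 → 1
L = 13/50 + 11/25 + 14/25 + 1 = 113/50 = 2.26 bits/symbol.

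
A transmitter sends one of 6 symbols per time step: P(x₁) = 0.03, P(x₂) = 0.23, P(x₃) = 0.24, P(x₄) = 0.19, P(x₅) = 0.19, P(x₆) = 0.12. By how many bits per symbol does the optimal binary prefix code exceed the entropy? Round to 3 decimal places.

0.079 bits

Entropy H = −Σ p log₂ p ≈ 2.4111 bits.
Huffman merges: 3/100+3/25→3/20; 3/20+19/100→17/50; 19/100+23/100→21/50; 6/25+17/50→29/50; 21/50+29/50→1. L = 249/100 ≈ 2.4900.
L − H = 2.4900 − 2.4111 = 0.079 bits.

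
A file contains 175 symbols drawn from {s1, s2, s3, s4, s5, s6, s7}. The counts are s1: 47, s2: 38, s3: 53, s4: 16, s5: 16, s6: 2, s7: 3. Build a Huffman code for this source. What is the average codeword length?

2.36 bits/symbol

Probabilities are the counts divided by 175.
Repeatedly combine the two least-probable nodes; the expected code length is the sum of the merged weights.
merge 2/175 + 3/175 → 1/35
merge 1/35 + 16/175 → 3/25
merge 16/175 + 3/25 → 37/175
merge 37/175 + 38/175 → 3/7
merge 47/175 + 53/175 → 4/7
merge 3/7 + 4/7 → 1
L = 1/35 + 3/25 + 37/175 + 3/7 + 4/7 + 1 = 59/25 = 2.36 bits/symbol.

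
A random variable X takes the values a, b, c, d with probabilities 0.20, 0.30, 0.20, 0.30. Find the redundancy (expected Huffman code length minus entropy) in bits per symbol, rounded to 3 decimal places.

Entropy H = −Σ p log₂ p ≈ 1.9710 bits.
Huffman merges: 1/5+1/5→2/5; 3/10+3/10→3/5; 2/5+3/5→1. L = 2 ≈ 2.0000.
L − H = 2.0000 − 1.9710 = 0.029 bits.

0.029 bits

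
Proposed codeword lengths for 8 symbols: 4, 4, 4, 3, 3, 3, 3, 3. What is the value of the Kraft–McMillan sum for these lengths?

With common denominator 2^4 = 16: Σ 2^(−ℓᵢ) = 1/16 + 1/16 + 1/16 + 2/16 + 2/16 + 2/16 + 2/16 + 2/16 = 13/16 = 0.8125.

0.8125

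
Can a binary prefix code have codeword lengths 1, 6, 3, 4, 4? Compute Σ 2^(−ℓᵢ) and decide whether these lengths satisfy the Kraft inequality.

0.765625; yes

With common denominator 2^6 = 64: Σ 2^(−ℓᵢ) = 32/64 + 1/64 + 8/64 + 4/64 + 4/64 = 49/64 = 0.765625.
Kraft's inequality requires Σ ≤ 1; here Σ = 0.765625 ≤ 1, so such a prefix code exists.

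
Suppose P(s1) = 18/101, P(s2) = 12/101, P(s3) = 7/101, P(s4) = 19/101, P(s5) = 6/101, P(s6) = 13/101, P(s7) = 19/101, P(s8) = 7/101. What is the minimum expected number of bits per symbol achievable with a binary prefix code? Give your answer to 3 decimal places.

Repeatedly combine the two least-probable nodes; the expected code length is the sum of the merged weights.
merge 6/101 + 7/101 → 13/101
merge 7/101 + 12/101 → 19/101
merge 13/101 + 13/101 → 26/101
merge 18/101 + 19/101 → 37/101
merge 19/101 + 19/101 → 38/101
merge 26/101 + 37/101 → 63/101
merge 38/101 + 63/101 → 1
L = 13/101 + 19/101 + 26/101 + 37/101 + 38/101 + 63/101 + 1 = 297/101 ≈ 2.941 bits/symbol.

2.941 bits/symbol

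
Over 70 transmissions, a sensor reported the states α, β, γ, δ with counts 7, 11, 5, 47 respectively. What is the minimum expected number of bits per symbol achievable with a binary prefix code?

1.5 bits/symbol

Probabilities are the counts divided by 70.
Repeatedly combine the two least-probable nodes; the expected code length is the sum of the merged weights.
merge 1/14 + 1/10 → 6/35
merge 11/70 + 6/35 → 23/70
merge 23/70 + 47/70 → 1
L = 6/35 + 23/70 + 1 = 3/2 = 1.5 bits/symbol.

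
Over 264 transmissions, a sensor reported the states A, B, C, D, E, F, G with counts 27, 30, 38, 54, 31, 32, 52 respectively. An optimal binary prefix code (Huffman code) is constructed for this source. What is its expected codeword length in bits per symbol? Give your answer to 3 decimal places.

2.795 bits/symbol

Probabilities are the counts divided by 264.
Repeatedly combine the two least-probable nodes; the expected code length is the sum of the merged weights.
merge 9/88 + 5/44 → 19/88
merge 31/264 + 4/33 → 21/88
merge 19/132 + 13/66 → 15/44
merge 9/44 + 19/88 → 37/88
merge 21/88 + 15/44 → 51/88
merge 37/88 + 51/88 → 1
L = 19/88 + 21/88 + 15/44 + 37/88 + 51/88 + 1 = 123/44 ≈ 2.795 bits/symbol.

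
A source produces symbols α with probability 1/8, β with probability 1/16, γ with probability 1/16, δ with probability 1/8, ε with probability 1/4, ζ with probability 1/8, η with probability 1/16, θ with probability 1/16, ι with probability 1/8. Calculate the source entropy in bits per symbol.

3 bits

Each probability is a power of 1/2, so log₂(1/p) is an integer.
H = Σ p·log₂(1/p) = 1/8·3 + 1/16·4 + 1/16·4 + 1/8·3 + 1/4·2 + 1/8·3 + 1/16·4 + 1/16·4 + 1/8·3 = 3 bits.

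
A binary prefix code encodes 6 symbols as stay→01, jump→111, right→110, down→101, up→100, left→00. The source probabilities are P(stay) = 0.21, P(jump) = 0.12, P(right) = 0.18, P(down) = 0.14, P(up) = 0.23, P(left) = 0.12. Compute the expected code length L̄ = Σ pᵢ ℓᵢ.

2.67 bits/symbol

L̄ = Σ pᵢ·ℓᵢ = 0.21·2 + 0.12·3 + 0.18·3 + 0.14·3 + 0.23·3 + 0.12·2 = 2.67 bits/symbol.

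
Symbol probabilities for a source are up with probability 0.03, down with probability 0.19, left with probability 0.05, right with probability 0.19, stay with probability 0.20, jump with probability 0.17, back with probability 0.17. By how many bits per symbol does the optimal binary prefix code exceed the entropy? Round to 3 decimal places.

0.078 bits

Entropy H = −Σ p log₂ p ≈ 2.6119 bits.
Huffman merges: 3/100+1/20→2/25; 2/25+17/100→1/4; 17/100+19/100→9/25; 19/100+1/5→39/100; 1/4+9/25→61/100; 39/100+61/100→1. L = 269/100 ≈ 2.6900.
L − H = 2.6900 − 2.6119 = 0.078 bits.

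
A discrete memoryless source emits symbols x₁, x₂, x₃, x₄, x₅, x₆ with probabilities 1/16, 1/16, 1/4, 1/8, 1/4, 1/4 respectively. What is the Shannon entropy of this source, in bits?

Each probability is a power of 1/2, so log₂(1/p) is an integer.
H = Σ p·log₂(1/p) = 1/16·4 + 1/16·4 + 1/4·2 + 1/8·3 + 1/4·2 + 1/4·2 = 2.375 bits.

2.375 bits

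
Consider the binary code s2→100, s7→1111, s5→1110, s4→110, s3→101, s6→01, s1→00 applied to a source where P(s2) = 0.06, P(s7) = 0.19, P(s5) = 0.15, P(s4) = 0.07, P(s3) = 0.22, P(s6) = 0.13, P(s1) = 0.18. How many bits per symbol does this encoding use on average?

3.03 bits/symbol

L̄ = Σ pᵢ·ℓᵢ = 0.06·3 + 0.19·4 + 0.15·4 + 0.07·3 + 0.22·3 + 0.13·2 + 0.18·2 = 3.03 bits/symbol.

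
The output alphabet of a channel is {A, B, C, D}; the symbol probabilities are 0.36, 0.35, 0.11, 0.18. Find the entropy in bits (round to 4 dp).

1.8563 bits

H = −Σ pᵢ log₂ pᵢ.
−0.36·log₂(0.36) = 0.5306
−0.35·log₂(0.35) = 0.5301
−0.11·log₂(0.11) = 0.3503
−0.18·log₂(0.18) = 0.4453
Sum ≈ 1.8563 → 1.8563 bits.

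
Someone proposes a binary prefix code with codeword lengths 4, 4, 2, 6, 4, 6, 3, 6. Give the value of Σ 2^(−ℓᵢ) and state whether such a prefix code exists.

0.609375; yes

With common denominator 2^6 = 64: Σ 2^(−ℓᵢ) = 4/64 + 4/64 + 16/64 + 1/64 + 4/64 + 1/64 + 8/64 + 1/64 = 39/64 = 0.609375.
Kraft's inequality requires Σ ≤ 1; here Σ = 0.609375 ≤ 1, so such a prefix code exists.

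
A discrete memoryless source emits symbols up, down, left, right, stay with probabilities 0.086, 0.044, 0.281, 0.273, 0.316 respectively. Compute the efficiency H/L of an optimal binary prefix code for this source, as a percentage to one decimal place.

96.4%

Entropy H = −Σ p log₂ p ≈ 2.0538 bits.
Huffman merges: 11/250+43/500→13/100; 13/100+273/1000→403/1000; 281/1000+79/250→597/1000; 403/1000+597/1000→1. L = 213/100 ≈ 2.1300.
Efficiency = H/L = 2.0538/2.1300 = 96.4%.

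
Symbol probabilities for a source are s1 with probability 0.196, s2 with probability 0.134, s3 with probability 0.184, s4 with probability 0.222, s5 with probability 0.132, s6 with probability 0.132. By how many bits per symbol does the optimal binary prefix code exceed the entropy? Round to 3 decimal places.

0.030 bits

Entropy H = −Σ p log₂ p ≈ 2.5520 bits.
Huffman merges: 33/250+33/250→33/125; 67/500+23/125→159/500; 49/250+111/500→209/500; 33/125+159/500→291/500; 209/500+291/500→1. L = 1291/500 ≈ 2.5820.
L − H = 2.5820 − 2.5520 = 0.030 bits.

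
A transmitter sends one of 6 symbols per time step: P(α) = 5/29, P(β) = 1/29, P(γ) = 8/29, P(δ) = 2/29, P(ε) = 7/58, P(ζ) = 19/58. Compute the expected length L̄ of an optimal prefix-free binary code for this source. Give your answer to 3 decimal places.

Repeatedly combine the two least-probable nodes; the expected code length is the sum of the merged weights.
merge 1/29 + 2/29 → 3/29
merge 3/29 + 7/58 → 13/58
merge 5/29 + 13/58 → 23/58
merge 8/29 + 19/58 → 35/58
merge 23/58 + 35/58 → 1
L = 3/29 + 13/58 + 23/58 + 35/58 + 1 = 135/58 ≈ 2.328 bits/symbol.

2.328 bits/symbol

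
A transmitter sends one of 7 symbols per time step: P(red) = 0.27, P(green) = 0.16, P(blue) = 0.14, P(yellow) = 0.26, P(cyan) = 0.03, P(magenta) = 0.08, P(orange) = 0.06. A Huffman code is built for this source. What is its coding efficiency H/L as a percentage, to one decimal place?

Entropy H = −Σ p log₂ p ≈ 2.5222 bits.
Huffman merges: 3/100+3/50→9/100; 2/25+9/100→17/100; 7/50+4/25→3/10; 17/100+13/50→43/100; 27/100+3/10→57/100; 43/100+57/100→1. L = 64/25 ≈ 2.5600.
Efficiency = H/L = 2.5222/2.5600 = 98.5%.

98.5%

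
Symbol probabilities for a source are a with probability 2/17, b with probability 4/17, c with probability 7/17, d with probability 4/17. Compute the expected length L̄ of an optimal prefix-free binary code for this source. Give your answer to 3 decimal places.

1.941 bits/symbol

Repeatedly combine the two least-probable nodes; the expected code length is the sum of the merged weights.
merge 2/17 + 4/17 → 6/17
merge 4/17 + 6/17 → 10/17
merge 7/17 + 10/17 → 1
L = 6/17 + 10/17 + 1 = 33/17 ≈ 1.941 bits/symbol.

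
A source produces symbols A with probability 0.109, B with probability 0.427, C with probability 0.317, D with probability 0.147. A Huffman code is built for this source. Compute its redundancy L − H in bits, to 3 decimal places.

Entropy H = −Σ p log₂ p ≈ 1.8048 bits.
Huffman merges: 109/1000+147/1000→32/125; 32/125+317/1000→573/1000; 427/1000+573/1000→1. L = 1829/1000 ≈ 1.8290.
L − H = 1.8290 − 1.8048 = 0.024 bits.

0.024 bits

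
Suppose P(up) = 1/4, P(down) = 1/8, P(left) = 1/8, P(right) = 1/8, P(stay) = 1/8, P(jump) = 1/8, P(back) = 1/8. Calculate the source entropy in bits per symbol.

Each probability is a power of 1/2, so log₂(1/p) is an integer.
H = Σ p·log₂(1/p) = 1/4·2 + 1/8·3 + 1/8·3 + 1/8·3 + 1/8·3 + 1/8·3 + 1/8·3 = 2.75 bits.

2.75 bits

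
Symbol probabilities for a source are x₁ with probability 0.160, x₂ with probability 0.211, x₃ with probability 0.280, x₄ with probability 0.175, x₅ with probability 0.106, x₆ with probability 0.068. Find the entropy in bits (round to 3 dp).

H = −Σ pᵢ log₂ pᵢ.
−0.160·log₂(0.160) = 0.4230
−0.211·log₂(0.211) = 0.4736
−0.280·log₂(0.280) = 0.5142
−0.175·log₂(0.175) = 0.4401
−0.106·log₂(0.106) = 0.3432
−0.068·log₂(0.068) = 0.2637
Sum ≈ 2.4579 → 2.458 bits.

2.458 bits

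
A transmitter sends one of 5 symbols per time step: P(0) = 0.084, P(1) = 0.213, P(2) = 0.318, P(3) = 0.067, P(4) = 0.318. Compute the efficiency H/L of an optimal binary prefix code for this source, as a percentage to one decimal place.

97.1%

Entropy H = −Σ p log₂ p ≈ 2.0879 bits.
Huffman merges: 67/1000+21/250→151/1000; 151/1000+213/1000→91/250; 159/500+159/500→159/250; 91/250+159/250→1. L = 2151/1000 ≈ 2.1510.
Efficiency = H/L = 2.0879/2.1510 = 97.1%.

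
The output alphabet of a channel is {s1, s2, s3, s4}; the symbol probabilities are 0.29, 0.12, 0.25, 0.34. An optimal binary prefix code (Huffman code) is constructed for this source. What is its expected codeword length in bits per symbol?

Repeatedly combine the two least-probable nodes; the expected code length is the sum of the merged weights.
merge 3/25 + 1/4 → 37/100
merge 29/100 + 17/50 → 63/100
merge 37/100 + 63/100 → 1
L = 37/100 + 63/100 + 1 = 2 bits/symbol.

2 bits/symbol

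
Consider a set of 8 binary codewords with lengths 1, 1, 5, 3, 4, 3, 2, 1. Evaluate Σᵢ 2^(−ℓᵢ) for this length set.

With common denominator 2^5 = 32: Σ 2^(−ℓᵢ) = 16/32 + 16/32 + 1/32 + 4/32 + 2/32 + 4/32 + 8/32 + 16/32 = 67/32 = 2.09375.

2.09375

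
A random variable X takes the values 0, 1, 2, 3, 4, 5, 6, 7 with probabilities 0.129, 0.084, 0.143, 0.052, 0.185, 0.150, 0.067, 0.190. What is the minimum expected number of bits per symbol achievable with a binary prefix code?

Repeatedly combine the two least-probable nodes; the expected code length is the sum of the merged weights.
merge 13/250 + 67/1000 → 119/1000
merge 21/250 + 119/1000 → 203/1000
merge 129/1000 + 143/1000 → 34/125
merge 3/20 + 37/200 → 67/200
merge 19/100 + 203/1000 → 393/1000
merge 34/125 + 67/200 → 607/1000
merge 393/1000 + 607/1000 → 1
L = 119/1000 + 203/1000 + 34/125 + 67/200 + 393/1000 + 607/1000 + 1 = 2929/1000 = 2.929 bits/symbol.

2.929 bits/symbol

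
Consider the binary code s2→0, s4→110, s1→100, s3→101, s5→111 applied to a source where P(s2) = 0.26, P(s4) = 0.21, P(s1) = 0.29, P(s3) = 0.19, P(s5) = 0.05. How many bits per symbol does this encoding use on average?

L̄ = Σ pᵢ·ℓᵢ = 0.26·1 + 0.21·3 + 0.29·3 + 0.19·3 + 0.05·3 = 2.48 bits/symbol.

2.48 bits/symbol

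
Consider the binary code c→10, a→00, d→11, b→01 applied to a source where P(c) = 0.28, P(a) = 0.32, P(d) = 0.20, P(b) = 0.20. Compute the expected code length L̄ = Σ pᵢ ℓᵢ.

L̄ = Σ pᵢ·ℓᵢ = 0.28·2 + 0.32·2 + 0.20·2 + 0.20·2 = 2 bits/symbol.

2 bits/symbol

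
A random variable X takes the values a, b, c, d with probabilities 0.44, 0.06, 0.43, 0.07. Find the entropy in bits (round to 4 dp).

H = −Σ pᵢ log₂ pᵢ.
−0.44·log₂(0.44) = 0.5211
−0.06·log₂(0.06) = 0.2435
−0.43·log₂(0.43) = 0.5236
−0.07·log₂(0.07) = 0.2686
Sum ≈ 1.5568 → 1.5568 bits.

1.5568 bits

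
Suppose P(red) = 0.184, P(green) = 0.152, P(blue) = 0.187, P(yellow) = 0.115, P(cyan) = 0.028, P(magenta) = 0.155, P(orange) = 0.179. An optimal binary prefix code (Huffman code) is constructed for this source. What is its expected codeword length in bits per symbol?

2.772 bits/symbol

Repeatedly combine the two least-probable nodes; the expected code length is the sum of the merged weights.
merge 7/250 + 23/200 → 143/1000
merge 143/1000 + 19/125 → 59/200
merge 31/200 + 179/1000 → 167/500
merge 23/125 + 187/1000 → 371/1000
merge 59/200 + 167/500 → 629/1000
merge 371/1000 + 629/1000 → 1
L = 143/1000 + 59/200 + 167/500 + 371/1000 + 629/1000 + 1 = 693/250 = 2.772 bits/symbol.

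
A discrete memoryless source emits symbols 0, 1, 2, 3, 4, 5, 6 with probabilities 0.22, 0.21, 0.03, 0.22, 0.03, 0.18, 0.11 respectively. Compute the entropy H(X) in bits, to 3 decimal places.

H = −Σ pᵢ log₂ pᵢ.
−0.22·log₂(0.22) = 0.4806
−0.21·log₂(0.21) = 0.4728
−0.03·log₂(0.03) = 0.1518
−0.22·log₂(0.22) = 0.4806
−0.03·log₂(0.03) = 0.1518
−0.18·log₂(0.18) = 0.4453
−0.11·log₂(0.11) = 0.3503
Sum ≈ 2.5331 → 2.533 bits.

2.533 bits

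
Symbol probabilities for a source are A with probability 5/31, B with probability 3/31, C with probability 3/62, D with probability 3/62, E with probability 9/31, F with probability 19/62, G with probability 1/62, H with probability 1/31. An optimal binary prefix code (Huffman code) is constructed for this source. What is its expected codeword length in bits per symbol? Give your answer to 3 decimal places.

Repeatedly combine the two least-probable nodes; the expected code length is the sum of the merged weights.
merge 1/62 + 1/31 → 3/62
merge 3/62 + 3/62 → 3/31
merge 3/62 + 3/31 → 9/62
merge 3/31 + 9/62 → 15/62
merge 5/31 + 15/62 → 25/62
merge 9/31 + 19/62 → 37/62
merge 25/62 + 37/62 → 1
L = 3/62 + 3/31 + 9/62 + 15/62 + 25/62 + 37/62 + 1 = 157/62 ≈ 2.532 bits/symbol.

2.532 bits/symbol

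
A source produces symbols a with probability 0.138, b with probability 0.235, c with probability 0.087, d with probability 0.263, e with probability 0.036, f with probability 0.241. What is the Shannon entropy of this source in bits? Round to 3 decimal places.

H = −Σ pᵢ log₂ pᵢ.
−0.138·log₂(0.138) = 0.3943
−0.235·log₂(0.235) = 0.4910
−0.087·log₂(0.087) = 0.3065
−0.263·log₂(0.263) = 0.5068
−0.036·log₂(0.036) = 0.1727
−0.241·log₂(0.241) = 0.4947
Sum ≈ 2.3659 → 2.366 bits.

2.366 bits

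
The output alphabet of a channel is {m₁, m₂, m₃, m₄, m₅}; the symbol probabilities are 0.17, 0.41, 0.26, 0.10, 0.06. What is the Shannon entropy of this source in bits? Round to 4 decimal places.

H = −Σ pᵢ log₂ pᵢ.
−0.17·log₂(0.17) = 0.4346
−0.41·log₂(0.41) = 0.5274
−0.26·log₂(0.26) = 0.5053
−0.10·log₂(0.10) = 0.3322
−0.06·log₂(0.06) = 0.2435
Sum ≈ 2.0430 → 2.0430 bits.

2.0430 bits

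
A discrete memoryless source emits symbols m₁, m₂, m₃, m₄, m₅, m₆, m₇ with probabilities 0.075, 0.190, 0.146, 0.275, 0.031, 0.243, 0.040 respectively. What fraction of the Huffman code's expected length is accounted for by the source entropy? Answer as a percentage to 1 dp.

Entropy H = −Σ p log₂ p ≈ 2.4900 bits.
Huffman merges: 31/1000+1/25→71/1000; 71/1000+3/40→73/500; 73/500+73/500→73/250; 19/100+243/1000→433/1000; 11/40+73/250→567/1000; 433/1000+567/1000→1. L = 2509/1000 ≈ 2.5090.
Efficiency = H/L = 2.4900/2.5090 = 99.2%.

99.2%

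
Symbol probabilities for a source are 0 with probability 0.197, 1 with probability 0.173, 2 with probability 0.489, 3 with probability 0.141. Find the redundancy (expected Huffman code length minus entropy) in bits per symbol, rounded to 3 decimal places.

0.022 bits

Entropy H = −Σ p log₂ p ≈ 1.8028 bits.
Huffman merges: 141/1000+173/1000→157/500; 197/1000+157/500→511/1000; 489/1000+511/1000→1. L = 73/40 ≈ 1.8250.
L − H = 1.8250 − 1.8028 = 0.022 bits.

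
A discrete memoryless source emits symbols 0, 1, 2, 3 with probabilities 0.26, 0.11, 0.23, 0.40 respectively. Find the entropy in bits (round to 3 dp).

H = −Σ pᵢ log₂ pᵢ.
−0.26·log₂(0.26) = 0.5053
−0.11·log₂(0.11) = 0.3503
−0.23·log₂(0.23) = 0.4877
−0.40·log₂(0.40) = 0.5288
Sum ≈ 1.8720 → 1.872 bits.

1.872 bits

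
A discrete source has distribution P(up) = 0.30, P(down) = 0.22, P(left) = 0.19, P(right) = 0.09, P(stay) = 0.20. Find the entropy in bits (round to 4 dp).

2.2339 bits

H = −Σ pᵢ log₂ pᵢ.
−0.30·log₂(0.30) = 0.5211
−0.22·log₂(0.22) = 0.4806
−0.19·log₂(0.19) = 0.4552
−0.09·log₂(0.09) = 0.3127
−0.20·log₂(0.20) = 0.4644
Sum ≈ 2.2339 → 2.2339 bits.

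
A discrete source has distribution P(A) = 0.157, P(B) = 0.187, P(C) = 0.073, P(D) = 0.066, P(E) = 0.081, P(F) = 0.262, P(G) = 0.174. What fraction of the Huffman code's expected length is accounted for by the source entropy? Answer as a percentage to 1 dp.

Entropy H = −Σ p log₂ p ≈ 2.6451 bits.
Huffman merges: 33/500+73/1000→139/1000; 81/1000+139/1000→11/50; 157/1000+87/500→331/1000; 187/1000+11/50→407/1000; 131/500+331/1000→593/1000; 407/1000+593/1000→1. L = 269/100 ≈ 2.6900.
Efficiency = H/L = 2.6451/2.6900 = 98.3%.

98.3%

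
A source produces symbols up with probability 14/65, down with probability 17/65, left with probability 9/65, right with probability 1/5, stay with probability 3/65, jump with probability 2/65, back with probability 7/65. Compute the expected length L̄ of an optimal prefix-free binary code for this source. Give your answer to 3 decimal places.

2.585 bits/symbol

Repeatedly combine the two least-probable nodes; the expected code length is the sum of the merged weights.
merge 2/65 + 3/65 → 1/13
merge 1/13 + 7/65 → 12/65
merge 9/65 + 12/65 → 21/65
merge 1/5 + 14/65 → 27/65
merge 17/65 + 21/65 → 38/65
merge 27/65 + 38/65 → 1
L = 1/13 + 12/65 + 21/65 + 27/65 + 38/65 + 1 = 168/65 ≈ 2.585 bits/symbol.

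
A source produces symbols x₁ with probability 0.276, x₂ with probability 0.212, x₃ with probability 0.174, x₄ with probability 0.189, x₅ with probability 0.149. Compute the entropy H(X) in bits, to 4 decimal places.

2.2895 bits

H = −Σ pᵢ log₂ pᵢ.
−0.276·log₂(0.276) = 0.5126
−0.212·log₂(0.212) = 0.4744
−0.174·log₂(0.174) = 0.4390
−0.189·log₂(0.189) = 0.4543
−0.149·log₂(0.149) = 0.4092
Sum ≈ 2.2895 → 2.2895 bits.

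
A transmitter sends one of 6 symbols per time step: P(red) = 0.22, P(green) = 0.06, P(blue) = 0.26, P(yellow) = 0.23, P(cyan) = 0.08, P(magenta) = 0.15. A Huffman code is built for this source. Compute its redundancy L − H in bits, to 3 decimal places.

0.011 bits

Entropy H = −Σ p log₂ p ≈ 2.4191 bits.
Huffman merges: 3/50+2/25→7/50; 7/50+3/20→29/100; 11/50+23/100→9/20; 13/50+29/100→11/20; 9/20+11/20→1. L = 243/100 ≈ 2.4300.
L − H = 2.4300 − 2.4191 = 0.011 bits.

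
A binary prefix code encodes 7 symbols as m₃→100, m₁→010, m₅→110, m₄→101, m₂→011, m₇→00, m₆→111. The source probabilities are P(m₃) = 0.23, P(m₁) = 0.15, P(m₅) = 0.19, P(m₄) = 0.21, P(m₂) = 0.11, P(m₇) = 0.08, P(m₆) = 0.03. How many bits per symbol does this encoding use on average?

L̄ = Σ pᵢ·ℓᵢ = 0.23·3 + 0.15·3 + 0.19·3 + 0.21·3 + 0.11·3 + 0.08·2 + 0.03·3 = 2.92 bits/symbol.

2.92 bits/symbol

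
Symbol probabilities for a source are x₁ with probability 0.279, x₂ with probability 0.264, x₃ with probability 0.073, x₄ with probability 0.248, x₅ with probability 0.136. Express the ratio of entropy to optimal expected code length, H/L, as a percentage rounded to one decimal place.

99.0%

Entropy H = −Σ p log₂ p ≈ 2.1870 bits.
Huffman merges: 73/1000+17/125→209/1000; 209/1000+31/125→457/1000; 33/125+279/1000→543/1000; 457/1000+543/1000→1. L = 2209/1000 ≈ 2.2090.
Efficiency = H/L = 2.1870/2.2090 = 99.0%.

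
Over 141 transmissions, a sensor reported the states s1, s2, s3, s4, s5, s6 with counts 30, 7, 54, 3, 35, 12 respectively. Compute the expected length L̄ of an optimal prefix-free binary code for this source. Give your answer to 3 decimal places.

2.213 bits/symbol

Probabilities are the counts divided by 141.
Repeatedly combine the two least-probable nodes; the expected code length is the sum of the merged weights.
merge 1/47 + 7/141 → 10/141
merge 10/141 + 4/47 → 22/141
merge 22/141 + 10/47 → 52/141
merge 35/141 + 52/141 → 29/47
merge 18/47 + 29/47 → 1
L = 10/141 + 22/141 + 52/141 + 29/47 + 1 = 104/47 ≈ 2.213 bits/symbol.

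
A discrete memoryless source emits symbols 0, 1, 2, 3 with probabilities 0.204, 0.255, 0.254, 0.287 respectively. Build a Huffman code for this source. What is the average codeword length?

Repeatedly combine the two least-probable nodes; the expected code length is the sum of the merged weights.
merge 51/250 + 127/500 → 229/500
merge 51/200 + 287/1000 → 271/500
merge 229/500 + 271/500 → 1
L = 229/500 + 271/500 + 1 = 2 bits/symbol.

2 bits/symbol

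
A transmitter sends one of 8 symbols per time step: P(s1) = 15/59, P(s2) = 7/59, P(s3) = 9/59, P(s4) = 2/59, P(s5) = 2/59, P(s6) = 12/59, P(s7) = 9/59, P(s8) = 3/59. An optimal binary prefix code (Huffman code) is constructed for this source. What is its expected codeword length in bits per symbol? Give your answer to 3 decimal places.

Repeatedly combine the two least-probable nodes; the expected code length is the sum of the merged weights.
merge 2/59 + 2/59 → 4/59
merge 3/59 + 4/59 → 7/59
merge 7/59 + 7/59 → 14/59
merge 9/59 + 9/59 → 18/59
merge 12/59 + 14/59 → 26/59
merge 15/59 + 18/59 → 33/59
merge 26/59 + 33/59 → 1
L = 4/59 + 7/59 + 14/59 + 18/59 + 26/59 + 33/59 + 1 = 161/59 ≈ 2.729 bits/symbol.

2.729 bits/symbol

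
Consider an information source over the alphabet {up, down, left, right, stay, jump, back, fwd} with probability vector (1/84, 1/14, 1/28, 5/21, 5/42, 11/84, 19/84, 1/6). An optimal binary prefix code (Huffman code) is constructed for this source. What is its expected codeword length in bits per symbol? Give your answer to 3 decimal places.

2.702 bits/symbol

Repeatedly combine the two least-probable nodes; the expected code length is the sum of the merged weights.
merge 1/84 + 1/28 → 1/21
merge 1/21 + 1/14 → 5/42
merge 5/42 + 5/42 → 5/21
merge 11/84 + 1/6 → 25/84
merge 19/84 + 5/21 → 13/28
merge 5/21 + 25/84 → 15/28
merge 13/28 + 15/28 → 1
L = 1/21 + 5/42 + 5/21 + 25/84 + 13/28 + 15/28 + 1 = 227/84 ≈ 2.702 bits/symbol.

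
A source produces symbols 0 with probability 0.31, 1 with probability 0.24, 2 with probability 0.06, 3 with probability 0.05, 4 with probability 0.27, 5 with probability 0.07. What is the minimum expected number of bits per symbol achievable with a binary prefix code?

Repeatedly combine the two least-probable nodes; the expected code length is the sum of the merged weights.
merge 1/20 + 3/50 → 11/100
merge 7/100 + 11/100 → 9/50
merge 9/50 + 6/25 → 21/50
merge 27/100 + 31/100 → 29/50
merge 21/50 + 29/50 → 1
L = 11/100 + 9/50 + 21/50 + 29/50 + 1 = 229/100 = 2.29 bits/symbol.

2.29 bits/symbol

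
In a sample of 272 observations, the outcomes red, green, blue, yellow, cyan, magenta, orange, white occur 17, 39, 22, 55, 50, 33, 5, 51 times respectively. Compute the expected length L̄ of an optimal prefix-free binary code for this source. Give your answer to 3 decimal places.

2.853 bits/symbol

Probabilities are the counts divided by 272.
Repeatedly combine the two least-probable nodes; the expected code length is the sum of the merged weights.
merge 5/272 + 1/16 → 11/136
merge 11/136 + 11/136 → 11/68
merge 33/272 + 39/272 → 9/34
merge 11/68 + 25/136 → 47/136
merge 3/16 + 55/272 → 53/136
merge 9/34 + 47/136 → 83/136
merge 53/136 + 83/136 → 1
L = 11/136 + 11/68 + 9/34 + 47/136 + 53/136 + 83/136 + 1 = 97/34 ≈ 2.853 bits/symbol.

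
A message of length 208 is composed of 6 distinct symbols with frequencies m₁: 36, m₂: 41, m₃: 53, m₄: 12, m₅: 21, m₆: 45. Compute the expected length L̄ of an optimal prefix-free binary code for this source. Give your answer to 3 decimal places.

Probabilities are the counts divided by 208.
Repeatedly combine the two least-probable nodes; the expected code length is the sum of the merged weights.
merge 3/52 + 21/208 → 33/208
merge 33/208 + 9/52 → 69/208
merge 41/208 + 45/208 → 43/104
merge 53/208 + 69/208 → 61/104
merge 43/104 + 61/104 → 1
L = 33/208 + 69/208 + 43/104 + 61/104 + 1 = 259/104 ≈ 2.490 bits/symbol.

2.490 bits/symbol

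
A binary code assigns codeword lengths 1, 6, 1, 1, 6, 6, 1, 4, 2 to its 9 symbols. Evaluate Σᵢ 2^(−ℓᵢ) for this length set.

2.359375

With common denominator 2^6 = 64: Σ 2^(−ℓᵢ) = 32/64 + 1/64 + 32/64 + 32/64 + 1/64 + 1/64 + 32/64 + 4/64 + 16/64 = 151/64 = 2.359375.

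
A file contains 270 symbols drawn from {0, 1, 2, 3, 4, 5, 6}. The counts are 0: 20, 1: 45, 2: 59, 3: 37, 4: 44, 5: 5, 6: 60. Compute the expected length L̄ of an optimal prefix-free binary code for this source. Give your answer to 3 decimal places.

2.652 bits/symbol

Probabilities are the counts divided by 270.
Repeatedly combine the two least-probable nodes; the expected code length is the sum of the merged weights.
merge 1/54 + 2/27 → 5/54
merge 5/54 + 37/270 → 31/135
merge 22/135 + 1/6 → 89/270
merge 59/270 + 2/9 → 119/270
merge 31/135 + 89/270 → 151/270
merge 119/270 + 151/270 → 1
L = 5/54 + 31/135 + 89/270 + 119/270 + 151/270 + 1 = 358/135 ≈ 2.652 bits/symbol.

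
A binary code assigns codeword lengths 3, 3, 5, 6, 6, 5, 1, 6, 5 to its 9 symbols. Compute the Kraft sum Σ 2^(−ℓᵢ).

0.890625

With common denominator 2^6 = 64: Σ 2^(−ℓᵢ) = 8/64 + 8/64 + 2/64 + 1/64 + 1/64 + 2/64 + 32/64 + 1/64 + 2/64 = 57/64 = 0.890625.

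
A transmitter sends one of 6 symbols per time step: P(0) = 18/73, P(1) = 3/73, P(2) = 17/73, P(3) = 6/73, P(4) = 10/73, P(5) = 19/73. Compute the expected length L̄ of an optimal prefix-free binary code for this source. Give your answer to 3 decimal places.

Repeatedly combine the two least-probable nodes; the expected code length is the sum of the merged weights.
merge 3/73 + 6/73 → 9/73
merge 9/73 + 10/73 → 19/73
merge 17/73 + 18/73 → 35/73
merge 19/73 + 19/73 → 38/73
merge 35/73 + 38/73 → 1
L = 9/73 + 19/73 + 35/73 + 38/73 + 1 = 174/73 ≈ 2.384 bits/symbol.

2.384 bits/symbol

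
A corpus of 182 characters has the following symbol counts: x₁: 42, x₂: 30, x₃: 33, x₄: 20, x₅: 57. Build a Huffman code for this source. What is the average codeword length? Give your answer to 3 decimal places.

Probabilities are the counts divided by 182.
Repeatedly combine the two least-probable nodes; the expected code length is the sum of the merged weights.
merge 10/91 + 15/91 → 25/91
merge 33/182 + 3/13 → 75/182
merge 25/91 + 57/182 → 107/182
merge 75/182 + 107/182 → 1
L = 25/91 + 75/182 + 107/182 + 1 = 207/91 ≈ 2.275 bits/symbol.

2.275 bits/symbol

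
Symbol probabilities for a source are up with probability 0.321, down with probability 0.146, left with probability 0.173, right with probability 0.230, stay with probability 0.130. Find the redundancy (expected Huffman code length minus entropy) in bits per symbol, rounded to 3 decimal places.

Entropy H = −Σ p log₂ p ≈ 2.2397 bits.
Huffman merges: 13/100+73/500→69/250; 173/1000+23/100→403/1000; 69/250+321/1000→597/1000; 403/1000+597/1000→1. L = 569/250 ≈ 2.2760.
L − H = 2.2760 − 2.2397 = 0.036 bits.

0.036 bits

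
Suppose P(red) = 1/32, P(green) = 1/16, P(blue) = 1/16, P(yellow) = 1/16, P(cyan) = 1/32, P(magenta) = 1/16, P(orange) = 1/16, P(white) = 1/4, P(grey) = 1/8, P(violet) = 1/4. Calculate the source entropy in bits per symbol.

2.9375 bits

Each probability is a power of 1/2, so log₂(1/p) is an integer.
H = Σ p·log₂(1/p) = 1/32·5 + 1/16·4 + 1/16·4 + 1/16·4 + 1/32·5 + 1/16·4 + 1/16·4 + 1/4·2 + 1/8·3 + 1/4·2 = 2.9375 bits.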